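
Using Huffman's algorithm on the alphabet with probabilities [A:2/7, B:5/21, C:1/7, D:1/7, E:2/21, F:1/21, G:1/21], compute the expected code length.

Huffman tree construction:
Combine smallest probabilities repeatedly
Resulting codes:
  A: 10 (length 2)
  B: 01 (length 2)
  C: 110 (length 3)
  D: 111 (length 3)
  E: 000 (length 3)
  F: 0010 (length 4)
  G: 0011 (length 4)
Average length = Σ p(s) × length(s) = 2.5714 bits


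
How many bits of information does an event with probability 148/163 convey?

Information content I(x) = -log₂(p(x))
I = -log₂(148/163) = -log₂(0.9080)
I = 0.1393 bits


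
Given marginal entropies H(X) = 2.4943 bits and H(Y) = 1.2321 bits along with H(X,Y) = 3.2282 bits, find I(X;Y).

I(X;Y) = H(X) + H(Y) - H(X,Y)
I(X;Y) = 2.4943 + 1.2321 - 3.2282 = 0.4982 bits


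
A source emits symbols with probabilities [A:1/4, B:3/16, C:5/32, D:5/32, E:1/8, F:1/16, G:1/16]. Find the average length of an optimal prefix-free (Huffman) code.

Huffman tree construction:
Combine smallest probabilities repeatedly
Resulting codes:
  A: 01 (length 2)
  B: 00 (length 2)
  C: 110 (length 3)
  D: 111 (length 3)
  E: 100 (length 3)
  F: 1010 (length 4)
  G: 1011 (length 4)
Average length = Σ p(s) × length(s) = 2.6875 bits


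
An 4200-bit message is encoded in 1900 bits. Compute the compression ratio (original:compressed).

Compression ratio = Original / Compressed
= 4200 / 1900 = 2.21:1


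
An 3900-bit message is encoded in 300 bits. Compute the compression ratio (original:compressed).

Compression ratio = Original / Compressed
= 3900 / 300 = 13.00:1


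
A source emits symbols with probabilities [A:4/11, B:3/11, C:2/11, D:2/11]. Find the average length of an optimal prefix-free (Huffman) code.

Huffman tree construction:
Combine smallest probabilities repeatedly
Resulting codes:
  A: 11 (length 2)
  B: 10 (length 2)
  C: 00 (length 2)
  D: 01 (length 2)
Average length = Σ p(s) × length(s) = 2.0000 bits


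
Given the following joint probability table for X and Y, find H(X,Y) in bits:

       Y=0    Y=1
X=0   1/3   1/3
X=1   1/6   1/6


H(X,Y) = -Σ p(x,y) log₂ p(x,y)
  p(0,0)=1/3: -0.3333 × log₂(0.3333) = 0.5283
  p(0,1)=1/3: -0.3333 × log₂(0.3333) = 0.5283
  p(1,0)=1/6: -0.1667 × log₂(0.1667) = 0.4308
  p(1,1)=1/6: -0.1667 × log₂(0.1667) = 0.4308
H(X,Y) = 1.9183 bits


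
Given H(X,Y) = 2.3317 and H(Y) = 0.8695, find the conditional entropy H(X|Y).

Chain rule: H(X,Y) = H(X|Y) + H(Y)
H(X|Y) = H(X,Y) - H(Y) = 2.3317 - 0.8695 = 1.4622 bits


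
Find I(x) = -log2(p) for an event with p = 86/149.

Information content I(x) = -log₂(p(x))
I = -log₂(86/149) = -log₂(0.5772)
I = 0.7929 bits


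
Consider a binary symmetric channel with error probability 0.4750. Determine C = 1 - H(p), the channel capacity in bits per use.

For BSC with error probability p:
C = 1 - H(p) where H(p) is binary entropy
H(0.4750) = -0.4750 × log₂(0.4750) - 0.5250 × log₂(0.5250)
H(p) = 0.9982
C = 1 - 0.9982 = 0.0018 bits/use


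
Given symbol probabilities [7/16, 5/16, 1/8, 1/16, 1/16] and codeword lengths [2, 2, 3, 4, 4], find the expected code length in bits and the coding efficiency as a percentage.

Average length L = Σ p_i × l_i = 2.3750 bits
Entropy H = 1.9212 bits
Efficiency η = H/L × 100% = 80.89%


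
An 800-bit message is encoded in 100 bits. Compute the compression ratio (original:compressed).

Compression ratio = Original / Compressed
= 800 / 100 = 8.00:1


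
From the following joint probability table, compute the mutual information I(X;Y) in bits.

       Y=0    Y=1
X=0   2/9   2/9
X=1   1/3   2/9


H(X) = 0.9911, H(Y) = 0.9911, H(X,Y) = 1.9749
I(X;Y) = H(X) + H(Y) - H(X,Y) = 0.0072 bits


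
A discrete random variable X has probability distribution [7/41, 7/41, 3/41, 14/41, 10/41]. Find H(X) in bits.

H(X) = -Σ p(x) log₂ p(x)
  -7/41 × log₂(7/41) = 0.4354
  -7/41 × log₂(7/41) = 0.4354
  -3/41 × log₂(3/41) = 0.2760
  -14/41 × log₂(14/41) = 0.5293
  -10/41 × log₂(10/41) = 0.4965
H(X) = 2.1727 bits


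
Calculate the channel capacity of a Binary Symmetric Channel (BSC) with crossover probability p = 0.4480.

For BSC with error probability p:
C = 1 - H(p) where H(p) is binary entropy
H(0.4480) = -0.4480 × log₂(0.4480) - 0.5520 × log₂(0.5520)
H(p) = 0.9922
C = 1 - 0.9922 = 0.0078 bits/use


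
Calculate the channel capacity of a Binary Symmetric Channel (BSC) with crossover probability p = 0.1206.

For BSC with error probability p:
C = 1 - H(p) where H(p) is binary entropy
H(0.1206) = -0.1206 × log₂(0.1206) - 0.8794 × log₂(0.8794)
H(p) = 0.5311
C = 1 - 0.5311 = 0.4689 bits/use


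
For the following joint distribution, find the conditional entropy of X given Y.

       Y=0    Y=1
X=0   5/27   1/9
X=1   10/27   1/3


H(X|Y) = Σ_y p(y) H(X|Y=y)
  p(Y=0) = 5/9, H(X|Y=0) = 0.9183
  p(Y=1) = 4/9, H(X|Y=1) = 0.8113
H(X|Y) = 0.5556×0.9183 + 0.4444×0.8113 = 0.8707 bits


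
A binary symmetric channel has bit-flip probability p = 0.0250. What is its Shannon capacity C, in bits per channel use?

For BSC with error probability p:
C = 1 - H(p) where H(p) is binary entropy
H(0.0250) = -0.0250 × log₂(0.0250) - 0.9750 × log₂(0.9750)
H(p) = 0.1687
C = 1 - 0.1687 = 0.8313 bits/use


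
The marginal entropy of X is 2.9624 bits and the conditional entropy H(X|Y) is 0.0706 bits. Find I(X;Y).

I(X;Y) = H(X) - H(X|Y)
I(X;Y) = 2.9624 - 0.0706 = 2.8918 bits


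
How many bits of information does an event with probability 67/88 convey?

Information content I(x) = -log₂(p(x))
I = -log₂(67/88) = -log₂(0.7614)
I = 0.3933 bits


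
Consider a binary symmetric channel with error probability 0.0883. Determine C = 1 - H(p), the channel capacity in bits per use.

For BSC with error probability p:
C = 1 - H(p) where H(p) is binary entropy
H(0.0883) = -0.0883 × log₂(0.0883) - 0.9117 × log₂(0.9117)
H(p) = 0.4308
C = 1 - 0.4308 = 0.5692 bits/use


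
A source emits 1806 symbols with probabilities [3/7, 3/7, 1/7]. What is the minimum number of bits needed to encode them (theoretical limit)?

Entropy H = 1.4488 bits/symbol
Minimum bits = H × n = 1.4488 × 1806
= 2616.56 bits


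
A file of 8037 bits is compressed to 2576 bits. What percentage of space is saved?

Space savings = (1 - Compressed/Original) × 100%
= (1 - 2576/8037) × 100%
= 67.95%


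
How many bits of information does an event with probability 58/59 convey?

Information content I(x) = -log₂(p(x))
I = -log₂(58/59) = -log₂(0.9831)
I = 0.0247 bits


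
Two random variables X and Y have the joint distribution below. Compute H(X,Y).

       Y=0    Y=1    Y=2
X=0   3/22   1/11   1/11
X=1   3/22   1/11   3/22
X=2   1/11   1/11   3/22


H(X,Y) = -Σ p(x,y) log₂ p(x,y)
  p(0,0)=3/22: -0.1364 × log₂(0.1364) = 0.3920
  p(0,1)=1/11: -0.0909 × log₂(0.0909) = 0.3145
  p(0,2)=1/11: -0.0909 × log₂(0.0909) = 0.3145
  p(1,0)=3/22: -0.1364 × log₂(0.1364) = 0.3920
  p(1,1)=1/11: -0.0909 × log₂(0.0909) = 0.3145
  p(1,2)=3/22: -0.1364 × log₂(0.1364) = 0.3920
  p(2,0)=1/11: -0.0909 × log₂(0.0909) = 0.3145
  p(2,1)=1/11: -0.0909 × log₂(0.0909) = 0.3145
  p(2,2)=3/22: -0.1364 × log₂(0.1364) = 0.3920
H(X,Y) = 3.1404 bits


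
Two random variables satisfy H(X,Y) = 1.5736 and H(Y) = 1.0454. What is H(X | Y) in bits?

Chain rule: H(X,Y) = H(X|Y) + H(Y)
H(X|Y) = H(X,Y) - H(Y) = 1.5736 - 1.0454 = 0.5282 bits


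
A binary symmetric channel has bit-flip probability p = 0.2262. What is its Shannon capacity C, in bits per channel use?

For BSC with error probability p:
C = 1 - H(p) where H(p) is binary entropy
H(0.2262) = -0.2262 × log₂(0.2262) - 0.7738 × log₂(0.7738)
H(p) = 0.7713
C = 1 - 0.7713 = 0.2287 bits/use


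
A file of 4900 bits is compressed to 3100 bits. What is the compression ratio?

Compression ratio = Original / Compressed
= 4900 / 3100 = 1.58:1


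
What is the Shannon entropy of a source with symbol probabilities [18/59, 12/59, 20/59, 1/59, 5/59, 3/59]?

H(X) = -Σ p(x) log₂ p(x)
  -18/59 × log₂(18/59) = 0.5225
  -12/59 × log₂(12/59) = 0.4673
  -20/59 × log₂(20/59) = 0.5291
  -1/59 × log₂(1/59) = 0.0997
  -5/59 × log₂(5/59) = 0.3018
  -3/59 × log₂(3/59) = 0.2185
H(X) = 2.1389 bits


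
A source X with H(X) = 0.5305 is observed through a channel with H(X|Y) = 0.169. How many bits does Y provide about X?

I(X;Y) = H(X) - H(X|Y)
I(X;Y) = 0.5305 - 0.169 = 0.3615 bits


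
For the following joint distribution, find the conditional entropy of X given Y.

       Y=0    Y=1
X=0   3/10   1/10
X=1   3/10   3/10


H(X|Y) = Σ_y p(y) H(X|Y=y)
  p(Y=0) = 3/5, H(X|Y=0) = 1.0000
  p(Y=1) = 2/5, H(X|Y=1) = 0.8113
H(X|Y) = 0.6000×1.0000 + 0.4000×0.8113 = 0.9245 bits


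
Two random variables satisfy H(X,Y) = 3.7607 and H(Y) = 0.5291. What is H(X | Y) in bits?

Chain rule: H(X,Y) = H(X|Y) + H(Y)
H(X|Y) = H(X,Y) - H(Y) = 3.7607 - 0.5291 = 3.2316 bits


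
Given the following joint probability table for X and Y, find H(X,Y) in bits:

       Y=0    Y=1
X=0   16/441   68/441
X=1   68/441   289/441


H(X,Y) = -Σ p(x,y) log₂ p(x,y)
  p(0,0)=16/441: -0.0363 × log₂(0.0363) = 0.1736
  p(0,1)=68/441: -0.1542 × log₂(0.1542) = 0.4159
  p(1,0)=68/441: -0.1542 × log₂(0.1542) = 0.4159
  p(1,1)=289/441: -0.6553 × log₂(0.6553) = 0.3996
H(X,Y) = 1.4049 bits


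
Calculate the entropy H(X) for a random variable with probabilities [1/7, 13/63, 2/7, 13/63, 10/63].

H(X) = -Σ p(x) log₂ p(x)
  -1/7 × log₂(1/7) = 0.4011
  -13/63 × log₂(13/63) = 0.4698
  -2/7 × log₂(2/7) = 0.5164
  -13/63 × log₂(13/63) = 0.4698
  -10/63 × log₂(10/63) = 0.4215
H(X) = 2.2786 bits


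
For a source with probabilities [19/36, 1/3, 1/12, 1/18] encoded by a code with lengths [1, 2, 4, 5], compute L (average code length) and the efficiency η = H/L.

Average length L = Σ p_i × l_i = 1.8056 bits
Entropy H = 1.5453 bits
Efficiency η = H/L × 100% = 85.59%


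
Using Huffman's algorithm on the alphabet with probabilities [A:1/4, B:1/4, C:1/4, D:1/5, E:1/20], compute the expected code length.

Huffman tree construction:
Combine smallest probabilities repeatedly
Resulting codes:
  A: 00 (length 2)
  B: 01 (length 2)
  C: 10 (length 2)
  D: 111 (length 3)
  E: 110 (length 3)
Average length = Σ p(s) × length(s) = 2.2500 bits


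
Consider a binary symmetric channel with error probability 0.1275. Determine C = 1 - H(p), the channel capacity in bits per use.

For BSC with error probability p:
C = 1 - H(p) where H(p) is binary entropy
H(0.1275) = -0.1275 × log₂(0.1275) - 0.8725 × log₂(0.8725)
H(p) = 0.5505
C = 1 - 0.5505 = 0.4495 bits/use


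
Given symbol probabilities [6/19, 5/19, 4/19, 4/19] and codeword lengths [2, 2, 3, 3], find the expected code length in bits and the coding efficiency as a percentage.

Average length L = Σ p_i × l_i = 2.4211 bits
Entropy H = 1.9785 bits
Efficiency η = H/L × 100% = 81.72%


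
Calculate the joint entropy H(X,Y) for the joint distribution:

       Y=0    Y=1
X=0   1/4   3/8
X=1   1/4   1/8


H(X,Y) = -Σ p(x,y) log₂ p(x,y)
  p(0,0)=1/4: -0.2500 × log₂(0.2500) = 0.5000
  p(0,1)=3/8: -0.3750 × log₂(0.3750) = 0.5306
  p(1,0)=1/4: -0.2500 × log₂(0.2500) = 0.5000
  p(1,1)=1/8: -0.1250 × log₂(0.1250) = 0.3750
H(X,Y) = 1.9056 bits


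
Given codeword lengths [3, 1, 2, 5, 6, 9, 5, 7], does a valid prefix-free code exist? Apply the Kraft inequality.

Kraft inequality: Σ 2^(-l_i) ≤ 1 for prefix-free code
Calculating: 2^(-3) + 2^(-1) + 2^(-2) + 2^(-5) + 2^(-6) + 2^(-9) + 2^(-5) + 2^(-7)
= 0.125 + 0.5 + 0.25 + 0.03125 + 0.015625 + 0.001953125 + 0.03125 + 0.0078125
= 0.9629
Since 0.9629 ≤ 1, prefix-free code exists


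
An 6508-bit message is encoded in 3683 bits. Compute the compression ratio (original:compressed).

Compression ratio = Original / Compressed
= 6508 / 3683 = 1.77:1


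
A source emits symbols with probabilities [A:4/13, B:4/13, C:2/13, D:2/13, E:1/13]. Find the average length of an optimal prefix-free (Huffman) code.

Huffman tree construction:
Combine smallest probabilities repeatedly
Resulting codes:
  A: 10 (length 2)
  B: 11 (length 2)
  C: 011 (length 3)
  D: 00 (length 2)
  E: 010 (length 3)
Average length = Σ p(s) × length(s) = 2.2308 bits


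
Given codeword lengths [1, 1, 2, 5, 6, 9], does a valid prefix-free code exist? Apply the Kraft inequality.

Kraft inequality: Σ 2^(-l_i) ≤ 1 for prefix-free code
Calculating: 2^(-1) + 2^(-1) + 2^(-2) + 2^(-5) + 2^(-6) + 2^(-9)
= 0.5 + 0.5 + 0.25 + 0.03125 + 0.015625 + 0.001953125
= 1.2988
Since 1.2988 > 1, prefix-free code does not exist


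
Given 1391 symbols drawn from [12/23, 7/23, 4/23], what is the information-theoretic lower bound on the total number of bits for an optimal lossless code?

Entropy H = 1.4509 bits/symbol
Minimum bits = H × n = 1.4509 × 1391
= 2018.21 bits


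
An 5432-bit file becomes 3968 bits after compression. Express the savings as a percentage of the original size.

Space savings = (1 - Compressed/Original) × 100%
= (1 - 3968/5432) × 100%
= 26.95%


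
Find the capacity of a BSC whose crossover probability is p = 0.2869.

For BSC with error probability p:
C = 1 - H(p) where H(p) is binary entropy
H(0.2869) = -0.2869 × log₂(0.2869) - 0.7131 × log₂(0.7131)
H(p) = 0.8647
C = 1 - 0.8647 = 0.1353 bits/use


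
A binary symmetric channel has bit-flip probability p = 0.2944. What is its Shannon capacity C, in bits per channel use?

For BSC with error probability p:
C = 1 - H(p) where H(p) is binary entropy
H(0.2944) = -0.2944 × log₂(0.2944) - 0.7056 × log₂(0.7056)
H(p) = 0.8743
C = 1 - 0.8743 = 0.1257 bits/use


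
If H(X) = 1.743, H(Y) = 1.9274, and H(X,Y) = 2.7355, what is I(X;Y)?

I(X;Y) = H(X) + H(Y) - H(X,Y)
I(X;Y) = 1.743 + 1.9274 - 2.7355 = 0.9349 bits


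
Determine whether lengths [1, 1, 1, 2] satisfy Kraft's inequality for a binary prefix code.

Kraft inequality: Σ 2^(-l_i) ≤ 1 for prefix-free code
Calculating: 2^(-1) + 2^(-1) + 2^(-1) + 2^(-2)
= 0.5 + 0.5 + 0.5 + 0.25
= 1.7500
Since 1.7500 > 1, prefix-free code does not exist


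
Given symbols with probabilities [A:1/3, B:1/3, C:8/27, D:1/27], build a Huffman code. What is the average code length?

Huffman tree construction:
Combine smallest probabilities repeatedly
Resulting codes:
  A: 10 (length 2)
  B: 11 (length 2)
  C: 01 (length 2)
  D: 00 (length 2)
Average length = Σ p(s) × length(s) = 2.0000 bits


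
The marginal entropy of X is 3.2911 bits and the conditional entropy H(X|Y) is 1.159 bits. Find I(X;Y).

I(X;Y) = H(X) - H(X|Y)
I(X;Y) = 3.2911 - 1.159 = 2.1321 bits


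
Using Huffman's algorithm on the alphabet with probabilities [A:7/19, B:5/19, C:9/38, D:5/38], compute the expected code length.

Huffman tree construction:
Combine smallest probabilities repeatedly
Resulting codes:
  A: 11 (length 2)
  B: 10 (length 2)
  C: 01 (length 2)
  D: 00 (length 2)
Average length = Σ p(s) × length(s) = 2.0000 bits


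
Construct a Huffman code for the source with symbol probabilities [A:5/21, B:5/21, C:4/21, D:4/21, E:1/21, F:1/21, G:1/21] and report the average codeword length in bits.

Huffman tree construction:
Combine smallest probabilities repeatedly
Resulting codes:
  A: 01 (length 2)
  B: 10 (length 2)
  C: 111 (length 3)
  D: 00 (length 2)
  E: 11010 (length 5)
  F: 11011 (length 5)
  G: 1100 (length 4)
Average length = Σ p(s) × length(s) = 2.5714 bits


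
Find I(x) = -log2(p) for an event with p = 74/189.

Information content I(x) = -log₂(p(x))
I = -log₂(74/189) = -log₂(0.3915)
I = 1.3528 bits


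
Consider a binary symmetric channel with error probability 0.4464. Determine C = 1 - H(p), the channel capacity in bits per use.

For BSC with error probability p:
C = 1 - H(p) where H(p) is binary entropy
H(0.4464) = -0.4464 × log₂(0.4464) - 0.5536 × log₂(0.5536)
H(p) = 0.9917
C = 1 - 0.9917 = 0.0083 bits/use


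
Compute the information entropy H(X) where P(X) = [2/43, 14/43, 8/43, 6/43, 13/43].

H(X) = -Σ p(x) log₂ p(x)
  -2/43 × log₂(2/43) = 0.2059
  -14/43 × log₂(14/43) = 0.5271
  -8/43 × log₂(8/43) = 0.4514
  -6/43 × log₂(6/43) = 0.3965
  -13/43 × log₂(13/43) = 0.5218
H(X) = 2.1026 bits


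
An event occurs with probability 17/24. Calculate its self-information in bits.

Information content I(x) = -log₂(p(x))
I = -log₂(17/24) = -log₂(0.7083)
I = 0.4975 bits


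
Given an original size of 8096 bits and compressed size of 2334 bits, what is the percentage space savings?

Space savings = (1 - Compressed/Original) × 100%
= (1 - 2334/8096) × 100%
= 71.17%


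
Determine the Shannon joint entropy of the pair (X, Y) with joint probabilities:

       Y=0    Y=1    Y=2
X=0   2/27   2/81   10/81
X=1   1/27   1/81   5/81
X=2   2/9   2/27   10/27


H(X,Y) = -Σ p(x,y) log₂ p(x,y)
  p(0,0)=2/27: -0.0741 × log₂(0.0741) = 0.2781
  p(0,1)=2/81: -0.0247 × log₂(0.0247) = 0.1318
  p(0,2)=10/81: -0.1235 × log₂(0.1235) = 0.3726
  p(1,0)=1/27: -0.0370 × log₂(0.0370) = 0.1761
  p(1,1)=1/81: -0.0123 × log₂(0.0123) = 0.0783
  p(1,2)=5/81: -0.0617 × log₂(0.0617) = 0.2480
  p(2,0)=2/9: -0.2222 × log₂(0.2222) = 0.4822
  p(2,1)=2/27: -0.0741 × log₂(0.0741) = 0.2781
  p(2,2)=10/27: -0.3704 × log₂(0.3704) = 0.5307
H(X,Y) = 2.5760 bits


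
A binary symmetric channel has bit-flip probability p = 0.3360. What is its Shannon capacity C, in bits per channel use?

For BSC with error probability p:
C = 1 - H(p) where H(p) is binary entropy
H(0.3360) = -0.3360 × log₂(0.3360) - 0.6640 × log₂(0.6640)
H(p) = 0.9209
C = 1 - 0.9209 = 0.0791 bits/use


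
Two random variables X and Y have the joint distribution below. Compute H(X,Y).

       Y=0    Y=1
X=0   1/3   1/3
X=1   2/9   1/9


H(X,Y) = -Σ p(x,y) log₂ p(x,y)
  p(0,0)=1/3: -0.3333 × log₂(0.3333) = 0.5283
  p(0,1)=1/3: -0.3333 × log₂(0.3333) = 0.5283
  p(1,0)=2/9: -0.2222 × log₂(0.2222) = 0.4822
  p(1,1)=1/9: -0.1111 × log₂(0.1111) = 0.3522
H(X,Y) = 1.8911 bits


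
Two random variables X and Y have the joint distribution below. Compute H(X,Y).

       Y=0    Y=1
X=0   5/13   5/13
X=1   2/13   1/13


H(X,Y) = -Σ p(x,y) log₂ p(x,y)
  p(0,0)=5/13: -0.3846 × log₂(0.3846) = 0.5302
  p(0,1)=5/13: -0.3846 × log₂(0.3846) = 0.5302
  p(1,0)=2/13: -0.1538 × log₂(0.1538) = 0.4155
  p(1,1)=1/13: -0.0769 × log₂(0.0769) = 0.2846
H(X,Y) = 1.7605 bits


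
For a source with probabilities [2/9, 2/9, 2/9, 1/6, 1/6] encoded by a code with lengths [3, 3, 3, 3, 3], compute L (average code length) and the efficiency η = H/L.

Average length L = Σ p_i × l_i = 3.0000 bits
Entropy H = 2.3083 bits
Efficiency η = H/L × 100% = 76.94%


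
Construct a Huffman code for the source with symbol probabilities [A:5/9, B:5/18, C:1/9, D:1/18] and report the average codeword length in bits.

Huffman tree construction:
Combine smallest probabilities repeatedly
Resulting codes:
  A: 1 (length 1)
  B: 01 (length 2)
  C: 001 (length 3)
  D: 000 (length 3)
Average length = Σ p(s) × length(s) = 1.6111 bits


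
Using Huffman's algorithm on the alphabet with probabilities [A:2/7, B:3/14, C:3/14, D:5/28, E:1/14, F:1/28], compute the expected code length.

Huffman tree construction:
Combine smallest probabilities repeatedly
Resulting codes:
  A: 10 (length 2)
  B: 00 (length 2)
  C: 01 (length 2)
  D: 111 (length 3)
  E: 1101 (length 4)
  F: 1100 (length 4)
Average length = Σ p(s) × length(s) = 2.3929 bits


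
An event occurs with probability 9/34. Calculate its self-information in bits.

Information content I(x) = -log₂(p(x))
I = -log₂(9/34) = -log₂(0.2647)
I = 1.9175 bits


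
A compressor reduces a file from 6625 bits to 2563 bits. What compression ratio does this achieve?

Compression ratio = Original / Compressed
= 6625 / 2563 = 2.58:1


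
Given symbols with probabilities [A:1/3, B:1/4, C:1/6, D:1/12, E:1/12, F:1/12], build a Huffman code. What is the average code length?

Huffman tree construction:
Combine smallest probabilities repeatedly
Resulting codes:
  A: 11 (length 2)
  B: 01 (length 2)
  C: 101 (length 3)
  D: 000 (length 3)
  E: 001 (length 3)
  F: 100 (length 3)
Average length = Σ p(s) × length(s) = 2.4167 bits


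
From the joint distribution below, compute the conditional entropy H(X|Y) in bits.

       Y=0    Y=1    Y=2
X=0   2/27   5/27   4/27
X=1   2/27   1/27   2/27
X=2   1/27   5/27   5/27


H(X|Y) = Σ_y p(y) H(X|Y=y)
  p(Y=0) = 5/27, H(X|Y=0) = 1.5219
  p(Y=1) = 11/27, H(X|Y=1) = 1.3486
  p(Y=2) = 11/27, H(X|Y=2) = 1.4949
H(X|Y) = 0.1852×1.5219 + 0.4074×1.3486 + 0.4074×1.4949 = 1.4403 bits


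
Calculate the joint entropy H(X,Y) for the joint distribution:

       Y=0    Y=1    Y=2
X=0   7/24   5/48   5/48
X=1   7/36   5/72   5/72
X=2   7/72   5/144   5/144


H(X,Y) = -Σ p(x,y) log₂ p(x,y)
  p(0,0)=7/24: -0.2917 × log₂(0.2917) = 0.5185
  p(0,1)=5/48: -0.1042 × log₂(0.1042) = 0.3399
  p(0,2)=5/48: -0.1042 × log₂(0.1042) = 0.3399
  p(1,0)=7/36: -0.1944 × log₂(0.1944) = 0.4594
  p(1,1)=5/72: -0.0694 × log₂(0.0694) = 0.2672
  p(1,2)=5/72: -0.0694 × log₂(0.0694) = 0.2672
  p(2,0)=7/72: -0.0972 × log₂(0.0972) = 0.3269
  p(2,1)=5/144: -0.0347 × log₂(0.0347) = 0.1683
  p(2,2)=5/144: -0.0347 × log₂(0.0347) = 0.1683
H(X,Y) = 2.8557 bits


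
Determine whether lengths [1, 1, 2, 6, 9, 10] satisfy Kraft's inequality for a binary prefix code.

Kraft inequality: Σ 2^(-l_i) ≤ 1 for prefix-free code
Calculating: 2^(-1) + 2^(-1) + 2^(-2) + 2^(-6) + 2^(-9) + 2^(-10)
= 0.5 + 0.5 + 0.25 + 0.015625 + 0.001953125 + 0.0009765625
= 1.2686
Since 1.2686 > 1, prefix-free code does not exist


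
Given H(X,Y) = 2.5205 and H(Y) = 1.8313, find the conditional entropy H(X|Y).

Chain rule: H(X,Y) = H(X|Y) + H(Y)
H(X|Y) = H(X,Y) - H(Y) = 2.5205 - 1.8313 = 0.6892 bits


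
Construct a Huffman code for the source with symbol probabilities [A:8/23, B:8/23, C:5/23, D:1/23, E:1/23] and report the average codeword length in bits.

Huffman tree construction:
Combine smallest probabilities repeatedly
Resulting codes:
  A: 11 (length 2)
  B: 0 (length 1)
  C: 101 (length 3)
  D: 1000 (length 4)
  E: 1001 (length 4)
Average length = Σ p(s) × length(s) = 2.0435 bits


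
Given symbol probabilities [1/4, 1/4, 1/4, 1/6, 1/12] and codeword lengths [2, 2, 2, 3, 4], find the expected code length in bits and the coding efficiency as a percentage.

Average length L = Σ p_i × l_i = 2.3333 bits
Entropy H = 2.2296 bits
Efficiency η = H/L × 100% = 95.55%


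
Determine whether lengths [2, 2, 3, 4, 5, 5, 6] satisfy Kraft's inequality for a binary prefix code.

Kraft inequality: Σ 2^(-l_i) ≤ 1 for prefix-free code
Calculating: 2^(-2) + 2^(-2) + 2^(-3) + 2^(-4) + 2^(-5) + 2^(-5) + 2^(-6)
= 0.25 + 0.25 + 0.125 + 0.0625 + 0.03125 + 0.03125 + 0.015625
= 0.7656
Since 0.7656 ≤ 1, prefix-free code exists


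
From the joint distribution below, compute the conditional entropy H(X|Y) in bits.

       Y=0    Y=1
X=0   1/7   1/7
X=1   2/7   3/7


H(X|Y) = Σ_y p(y) H(X|Y=y)
  p(Y=0) = 3/7, H(X|Y=0) = 0.9183
  p(Y=1) = 4/7, H(X|Y=1) = 0.8113
H(X|Y) = 0.4286×0.9183 + 0.5714×0.8113 = 0.8571 bits


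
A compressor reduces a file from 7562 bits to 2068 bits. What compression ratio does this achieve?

Compression ratio = Original / Compressed
= 7562 / 2068 = 3.66:1


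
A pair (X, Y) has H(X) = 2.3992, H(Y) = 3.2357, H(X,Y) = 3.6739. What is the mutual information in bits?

I(X;Y) = H(X) + H(Y) - H(X,Y)
I(X;Y) = 2.3992 + 3.2357 - 3.6739 = 1.961 bits


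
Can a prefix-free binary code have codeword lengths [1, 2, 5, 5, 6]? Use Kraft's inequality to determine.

Kraft inequality: Σ 2^(-l_i) ≤ 1 for prefix-free code
Calculating: 2^(-1) + 2^(-2) + 2^(-5) + 2^(-5) + 2^(-6)
= 0.5 + 0.25 + 0.03125 + 0.03125 + 0.015625
= 0.8281
Since 0.8281 ≤ 1, prefix-free code exists


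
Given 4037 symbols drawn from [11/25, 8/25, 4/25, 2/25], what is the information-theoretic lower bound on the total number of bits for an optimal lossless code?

Entropy H = 1.7617 bits/symbol
Minimum bits = H × n = 1.7617 × 4037
= 7112.01 bits


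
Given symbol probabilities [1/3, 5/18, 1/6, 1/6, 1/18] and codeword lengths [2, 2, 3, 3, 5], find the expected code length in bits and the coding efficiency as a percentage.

Average length L = Σ p_i × l_i = 2.5000 bits
Entropy H = 2.1350 bits
Efficiency η = H/L × 100% = 85.40%


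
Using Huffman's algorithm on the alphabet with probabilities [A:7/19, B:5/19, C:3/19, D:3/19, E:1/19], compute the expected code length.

Huffman tree construction:
Combine smallest probabilities repeatedly
Resulting codes:
  A: 11 (length 2)
  B: 10 (length 2)
  C: 011 (length 3)
  D: 00 (length 2)
  E: 010 (length 3)
Average length = Σ p(s) × length(s) = 2.2105 bits


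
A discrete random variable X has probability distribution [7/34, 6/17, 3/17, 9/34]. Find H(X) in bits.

H(X) = -Σ p(x) log₂ p(x)
  -7/34 × log₂(7/34) = 0.4694
  -6/17 × log₂(6/17) = 0.5303
  -3/17 × log₂(3/17) = 0.4416
  -9/34 × log₂(9/34) = 0.5076
H(X) = 1.9489 bits


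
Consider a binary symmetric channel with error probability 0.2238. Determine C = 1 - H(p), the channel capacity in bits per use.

For BSC with error probability p:
C = 1 - H(p) where H(p) is binary entropy
H(0.2238) = -0.2238 × log₂(0.2238) - 0.7762 × log₂(0.7762)
H(p) = 0.7670
C = 1 - 0.7670 = 0.2330 bits/use


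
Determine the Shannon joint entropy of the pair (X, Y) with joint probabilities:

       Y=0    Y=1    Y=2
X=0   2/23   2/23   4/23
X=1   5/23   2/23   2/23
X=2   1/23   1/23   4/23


H(X,Y) = -Σ p(x,y) log₂ p(x,y)
  p(0,0)=2/23: -0.0870 × log₂(0.0870) = 0.3064
  p(0,1)=2/23: -0.0870 × log₂(0.0870) = 0.3064
  p(0,2)=4/23: -0.1739 × log₂(0.1739) = 0.4389
  p(1,0)=5/23: -0.2174 × log₂(0.2174) = 0.4786
  p(1,1)=2/23: -0.0870 × log₂(0.0870) = 0.3064
  p(1,2)=2/23: -0.0870 × log₂(0.0870) = 0.3064
  p(2,0)=1/23: -0.0435 × log₂(0.0435) = 0.1967
  p(2,1)=1/23: -0.0435 × log₂(0.0435) = 0.1967
  p(2,2)=4/23: -0.1739 × log₂(0.1739) = 0.4389
H(X,Y) = 2.9753 bits


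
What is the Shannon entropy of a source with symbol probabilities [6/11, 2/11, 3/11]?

H(X) = -Σ p(x) log₂ p(x)
  -6/11 × log₂(6/11) = 0.4770
  -2/11 × log₂(2/11) = 0.4472
  -3/11 × log₂(3/11) = 0.5112
H(X) = 1.4354 bits


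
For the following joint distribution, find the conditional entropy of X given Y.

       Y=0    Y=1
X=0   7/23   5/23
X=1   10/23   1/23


H(X|Y) = Σ_y p(y) H(X|Y=y)
  p(Y=0) = 17/23, H(X|Y=0) = 0.9774
  p(Y=1) = 6/23, H(X|Y=1) = 0.6500
H(X|Y) = 0.7391×0.9774 + 0.2609×0.6500 = 0.8920 bits


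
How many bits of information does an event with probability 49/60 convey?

Information content I(x) = -log₂(p(x))
I = -log₂(49/60) = -log₂(0.8167)
I = 0.2922 bits


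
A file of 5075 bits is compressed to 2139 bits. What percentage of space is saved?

Space savings = (1 - Compressed/Original) × 100%
= (1 - 2139/5075) × 100%
= 57.85%


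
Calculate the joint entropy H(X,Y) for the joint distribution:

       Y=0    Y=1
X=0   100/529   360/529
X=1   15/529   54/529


H(X,Y) = -Σ p(x,y) log₂ p(x,y)
  p(0,0)=100/529: -0.1890 × log₂(0.1890) = 0.4543
  p(0,1)=360/529: -0.6805 × log₂(0.6805) = 0.3779
  p(1,0)=15/529: -0.0284 × log₂(0.0284) = 0.1458
  p(1,1)=54/529: -0.1021 × log₂(0.1021) = 0.3361
H(X,Y) = 1.3140 bits


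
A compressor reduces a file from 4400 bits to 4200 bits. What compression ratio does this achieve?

Compression ratio = Original / Compressed
= 4400 / 4200 = 1.05:1


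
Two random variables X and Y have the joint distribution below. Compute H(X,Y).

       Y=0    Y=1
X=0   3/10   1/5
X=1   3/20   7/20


H(X,Y) = -Σ p(x,y) log₂ p(x,y)
  p(0,0)=3/10: -0.3000 × log₂(0.3000) = 0.5211
  p(0,1)=1/5: -0.2000 × log₂(0.2000) = 0.4644
  p(1,0)=3/20: -0.1500 × log₂(0.1500) = 0.4105
  p(1,1)=7/20: -0.3500 × log₂(0.3500) = 0.5301
H(X,Y) = 1.9261 bits


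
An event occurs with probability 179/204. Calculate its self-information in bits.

Information content I(x) = -log₂(p(x))
I = -log₂(179/204) = -log₂(0.8775)
I = 0.1886 bits


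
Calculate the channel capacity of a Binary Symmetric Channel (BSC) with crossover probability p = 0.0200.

For BSC with error probability p:
C = 1 - H(p) where H(p) is binary entropy
H(0.0200) = -0.0200 × log₂(0.0200) - 0.9800 × log₂(0.9800)
H(p) = 0.1414
C = 1 - 0.1414 = 0.8586 bits/use


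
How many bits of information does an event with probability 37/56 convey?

Information content I(x) = -log₂(p(x))
I = -log₂(37/56) = -log₂(0.6607)
I = 0.5979 bits


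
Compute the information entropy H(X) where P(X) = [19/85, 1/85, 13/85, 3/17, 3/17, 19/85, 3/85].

H(X) = -Σ p(x) log₂ p(x)
  -19/85 × log₂(19/85) = 0.4832
  -1/85 × log₂(1/85) = 0.0754
  -13/85 × log₂(13/85) = 0.4143
  -3/17 × log₂(3/17) = 0.4416
  -3/17 × log₂(3/17) = 0.4416
  -19/85 × log₂(19/85) = 0.4832
  -3/85 × log₂(3/85) = 0.1703
H(X) = 2.5095 bits


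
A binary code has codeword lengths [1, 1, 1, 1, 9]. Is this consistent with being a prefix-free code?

Kraft inequality: Σ 2^(-l_i) ≤ 1 for prefix-free code
Calculating: 2^(-1) + 2^(-1) + 2^(-1) + 2^(-1) + 2^(-9)
= 0.5 + 0.5 + 0.5 + 0.5 + 0.001953125
= 2.0020
Since 2.0020 > 1, prefix-free code does not exist


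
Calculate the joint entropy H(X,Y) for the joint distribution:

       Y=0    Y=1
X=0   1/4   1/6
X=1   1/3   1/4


H(X,Y) = -Σ p(x,y) log₂ p(x,y)
  p(0,0)=1/4: -0.2500 × log₂(0.2500) = 0.5000
  p(0,1)=1/6: -0.1667 × log₂(0.1667) = 0.4308
  p(1,0)=1/3: -0.3333 × log₂(0.3333) = 0.5283
  p(1,1)=1/4: -0.2500 × log₂(0.2500) = 0.5000
H(X,Y) = 1.9591 bits


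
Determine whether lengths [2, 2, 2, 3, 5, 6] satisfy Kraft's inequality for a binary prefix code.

Kraft inequality: Σ 2^(-l_i) ≤ 1 for prefix-free code
Calculating: 2^(-2) + 2^(-2) + 2^(-2) + 2^(-3) + 2^(-5) + 2^(-6)
= 0.25 + 0.25 + 0.25 + 0.125 + 0.03125 + 0.015625
= 0.9219
Since 0.9219 ≤ 1, prefix-free code exists


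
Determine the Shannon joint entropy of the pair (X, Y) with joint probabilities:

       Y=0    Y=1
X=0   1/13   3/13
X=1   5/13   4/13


H(X,Y) = -Σ p(x,y) log₂ p(x,y)
  p(0,0)=1/13: -0.0769 × log₂(0.0769) = 0.2846
  p(0,1)=3/13: -0.2308 × log₂(0.2308) = 0.4882
  p(1,0)=5/13: -0.3846 × log₂(0.3846) = 0.5302
  p(1,1)=4/13: -0.3077 × log₂(0.3077) = 0.5232
H(X,Y) = 1.8262 bits


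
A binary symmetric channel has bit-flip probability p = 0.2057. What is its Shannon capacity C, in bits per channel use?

For BSC with error probability p:
C = 1 - H(p) where H(p) is binary entropy
H(0.2057) = -0.2057 × log₂(0.2057) - 0.7943 × log₂(0.7943)
H(p) = 0.7332
C = 1 - 0.7332 = 0.2668 bits/use


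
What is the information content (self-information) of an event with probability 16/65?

Information content I(x) = -log₂(p(x))
I = -log₂(16/65) = -log₂(0.2462)
I = 2.0224 bits


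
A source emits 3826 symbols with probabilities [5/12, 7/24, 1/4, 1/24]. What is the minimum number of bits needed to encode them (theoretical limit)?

Entropy H = 1.7358 bits/symbol
Minimum bits = H × n = 1.7358 × 3826
= 6641.07 bits


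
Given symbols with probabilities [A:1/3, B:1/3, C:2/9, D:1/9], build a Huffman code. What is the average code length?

Huffman tree construction:
Combine smallest probabilities repeatedly
Resulting codes:
  A: 10 (length 2)
  B: 11 (length 2)
  C: 01 (length 2)
  D: 00 (length 2)
Average length = Σ p(s) × length(s) = 2.0000 bits


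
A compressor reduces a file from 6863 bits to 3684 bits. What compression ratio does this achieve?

Compression ratio = Original / Compressed
= 6863 / 3684 = 1.86:1


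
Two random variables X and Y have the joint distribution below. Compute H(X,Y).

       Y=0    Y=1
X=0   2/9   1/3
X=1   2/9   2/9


H(X,Y) = -Σ p(x,y) log₂ p(x,y)
  p(0,0)=2/9: -0.2222 × log₂(0.2222) = 0.4822
  p(0,1)=1/3: -0.3333 × log₂(0.3333) = 0.5283
  p(1,0)=2/9: -0.2222 × log₂(0.2222) = 0.4822
  p(1,1)=2/9: -0.2222 × log₂(0.2222) = 0.4822
H(X,Y) = 1.9749 bits


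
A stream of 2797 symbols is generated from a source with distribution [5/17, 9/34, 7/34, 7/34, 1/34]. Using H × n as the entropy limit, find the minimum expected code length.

Entropy H = 2.1154 bits/symbol
Minimum bits = H × n = 2.1154 × 2797
= 5916.66 bits


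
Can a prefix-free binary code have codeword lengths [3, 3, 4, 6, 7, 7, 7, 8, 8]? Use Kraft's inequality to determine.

Kraft inequality: Σ 2^(-l_i) ≤ 1 for prefix-free code
Calculating: 2^(-3) + 2^(-3) + 2^(-4) + 2^(-6) + 2^(-7) + 2^(-7) + 2^(-7) + 2^(-8) + 2^(-8)
= 0.125 + 0.125 + 0.0625 + 0.015625 + 0.0078125 + 0.0078125 + 0.0078125 + 0.00390625 + 0.00390625
= 0.3594
Since 0.3594 ≤ 1, prefix-free code exists


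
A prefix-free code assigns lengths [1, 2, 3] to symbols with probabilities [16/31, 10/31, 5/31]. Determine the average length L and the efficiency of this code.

Average length L = Σ p_i × l_i = 1.6452 bits
Entropy H = 1.4436 bits
Efficiency η = H/L × 100% = 87.75%


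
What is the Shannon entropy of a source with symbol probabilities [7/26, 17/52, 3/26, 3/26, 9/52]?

H(X) = -Σ p(x) log₂ p(x)
  -7/26 × log₂(7/26) = 0.5097
  -17/52 × log₂(17/52) = 0.5273
  -3/26 × log₂(3/26) = 0.3595
  -3/26 × log₂(3/26) = 0.3595
  -9/52 × log₂(9/52) = 0.4380
H(X) = 2.1939 bits


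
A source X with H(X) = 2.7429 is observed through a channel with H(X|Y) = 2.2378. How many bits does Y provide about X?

I(X;Y) = H(X) - H(X|Y)
I(X;Y) = 2.7429 - 2.2378 = 0.5051 bits


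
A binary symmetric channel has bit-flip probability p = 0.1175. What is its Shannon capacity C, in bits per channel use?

For BSC with error probability p:
C = 1 - H(p) where H(p) is binary entropy
H(0.1175) = -0.1175 × log₂(0.1175) - 0.8825 × log₂(0.8825)
H(p) = 0.5221
C = 1 - 0.5221 = 0.4779 bits/use


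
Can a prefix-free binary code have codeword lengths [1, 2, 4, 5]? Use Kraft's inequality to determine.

Kraft inequality: Σ 2^(-l_i) ≤ 1 for prefix-free code
Calculating: 2^(-1) + 2^(-2) + 2^(-4) + 2^(-5)
= 0.5 + 0.25 + 0.0625 + 0.03125
= 0.8438
Since 0.8438 ≤ 1, prefix-free code exists


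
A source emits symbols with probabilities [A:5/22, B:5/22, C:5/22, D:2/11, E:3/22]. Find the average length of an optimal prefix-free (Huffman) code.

Huffman tree construction:
Combine smallest probabilities repeatedly
Resulting codes:
  A: 00 (length 2)
  B: 01 (length 2)
  C: 10 (length 2)
  D: 111 (length 3)
  E: 110 (length 3)
Average length = Σ p(s) × length(s) = 2.3182 bits


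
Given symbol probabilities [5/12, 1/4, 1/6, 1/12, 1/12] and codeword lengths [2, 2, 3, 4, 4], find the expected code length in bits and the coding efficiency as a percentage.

Average length L = Σ p_i × l_i = 2.5000 bits
Entropy H = 2.0546 bits
Efficiency η = H/L × 100% = 82.18%


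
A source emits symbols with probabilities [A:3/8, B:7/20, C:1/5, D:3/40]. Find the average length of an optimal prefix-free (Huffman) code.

Huffman tree construction:
Combine smallest probabilities repeatedly
Resulting codes:
  A: 0 (length 1)
  B: 11 (length 2)
  C: 101 (length 3)
  D: 100 (length 3)
Average length = Σ p(s) × length(s) = 1.9000 bits


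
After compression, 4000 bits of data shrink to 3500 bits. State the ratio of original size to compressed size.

Compression ratio = Original / Compressed
= 4000 / 3500 = 1.14:1


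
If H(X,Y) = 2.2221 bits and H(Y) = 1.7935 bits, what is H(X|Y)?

Chain rule: H(X,Y) = H(X|Y) + H(Y)
H(X|Y) = H(X,Y) - H(Y) = 2.2221 - 1.7935 = 0.4286 bits


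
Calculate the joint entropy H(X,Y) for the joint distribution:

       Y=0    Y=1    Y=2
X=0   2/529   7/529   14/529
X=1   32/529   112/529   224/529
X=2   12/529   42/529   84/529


H(X,Y) = -Σ p(x,y) log₂ p(x,y)
  p(0,0)=2/529: -0.0038 × log₂(0.0038) = 0.0304
  p(0,1)=7/529: -0.0132 × log₂(0.0132) = 0.0826
  p(0,2)=14/529: -0.0265 × log₂(0.0265) = 0.1387
  p(1,0)=32/529: -0.0605 × log₂(0.0605) = 0.2448
  p(1,1)=112/529: -0.2117 × log₂(0.2117) = 0.4742
  p(1,2)=224/529: -0.4234 × log₂(0.4234) = 0.5250
  p(2,0)=12/529: -0.0227 × log₂(0.0227) = 0.1239
  p(2,1)=42/529: -0.0794 × log₂(0.0794) = 0.2902
  p(2,2)=84/529: -0.1588 × log₂(0.1588) = 0.4216
H(X,Y) = 2.3313 bits


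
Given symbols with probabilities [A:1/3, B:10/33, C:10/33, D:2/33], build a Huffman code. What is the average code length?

Huffman tree construction:
Combine smallest probabilities repeatedly
Resulting codes:
  A: 11 (length 2)
  B: 01 (length 2)
  C: 10 (length 2)
  D: 00 (length 2)
Average length = Σ p(s) × length(s) = 2.0000 bits


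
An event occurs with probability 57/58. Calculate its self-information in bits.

Information content I(x) = -log₂(p(x))
I = -log₂(57/58) = -log₂(0.9828)
I = 0.0251 bits


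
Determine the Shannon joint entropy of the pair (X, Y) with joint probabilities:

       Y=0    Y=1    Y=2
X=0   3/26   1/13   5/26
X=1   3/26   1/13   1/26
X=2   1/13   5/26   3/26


H(X,Y) = -Σ p(x,y) log₂ p(x,y)
  p(0,0)=3/26: -0.1154 × log₂(0.1154) = 0.3595
  p(0,1)=1/13: -0.0769 × log₂(0.0769) = 0.2846
  p(0,2)=5/26: -0.1923 × log₂(0.1923) = 0.4574
  p(1,0)=3/26: -0.1154 × log₂(0.1154) = 0.3595
  p(1,1)=1/13: -0.0769 × log₂(0.0769) = 0.2846
  p(1,2)=1/26: -0.0385 × log₂(0.0385) = 0.1808
  p(2,0)=1/13: -0.0769 × log₂(0.0769) = 0.2846
  p(2,1)=5/26: -0.1923 × log₂(0.1923) = 0.4574
  p(2,2)=3/26: -0.1154 × log₂(0.1154) = 0.3595
H(X,Y) = 3.0280 bits


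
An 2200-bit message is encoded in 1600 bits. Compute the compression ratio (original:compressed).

Compression ratio = Original / Compressed
= 2200 / 1600 = 1.38:1


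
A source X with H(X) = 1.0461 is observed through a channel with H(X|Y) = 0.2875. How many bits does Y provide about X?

I(X;Y) = H(X) - H(X|Y)
I(X;Y) = 1.0461 - 0.2875 = 0.7586 bits


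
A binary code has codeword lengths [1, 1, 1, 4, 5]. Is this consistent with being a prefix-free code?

Kraft inequality: Σ 2^(-l_i) ≤ 1 for prefix-free code
Calculating: 2^(-1) + 2^(-1) + 2^(-1) + 2^(-4) + 2^(-5)
= 0.5 + 0.5 + 0.5 + 0.0625 + 0.03125
= 1.5938
Since 1.5938 > 1, prefix-free code does not exist


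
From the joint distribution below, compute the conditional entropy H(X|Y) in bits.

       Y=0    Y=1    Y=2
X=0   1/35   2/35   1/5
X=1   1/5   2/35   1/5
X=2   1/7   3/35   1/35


H(X|Y) = Σ_y p(y) H(X|Y=y)
  p(Y=0) = 13/35, H(X|Y=0) = 1.2957
  p(Y=1) = 1/5, H(X|Y=1) = 1.5567
  p(Y=2) = 3/7, H(X|Y=2) = 1.2867
H(X|Y) = 0.3714×1.2957 + 0.2000×1.5567 + 0.4286×1.2867 = 1.3440 bits


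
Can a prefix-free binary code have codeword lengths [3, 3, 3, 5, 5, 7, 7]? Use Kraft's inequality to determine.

Kraft inequality: Σ 2^(-l_i) ≤ 1 for prefix-free code
Calculating: 2^(-3) + 2^(-3) + 2^(-3) + 2^(-5) + 2^(-5) + 2^(-7) + 2^(-7)
= 0.125 + 0.125 + 0.125 + 0.03125 + 0.03125 + 0.0078125 + 0.0078125
= 0.4531
Since 0.4531 ≤ 1, prefix-free code exists


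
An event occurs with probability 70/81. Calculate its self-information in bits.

Information content I(x) = -log₂(p(x))
I = -log₂(70/81) = -log₂(0.8642)
I = 0.2106 bits


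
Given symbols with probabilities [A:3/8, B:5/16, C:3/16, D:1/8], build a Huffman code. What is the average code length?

Huffman tree construction:
Combine smallest probabilities repeatedly
Resulting codes:
  A: 0 (length 1)
  B: 10 (length 2)
  C: 111 (length 3)
  D: 110 (length 3)
Average length = Σ p(s) × length(s) = 1.9375 bits


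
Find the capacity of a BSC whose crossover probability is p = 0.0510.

For BSC with error probability p:
C = 1 - H(p) where H(p) is binary entropy
H(0.0510) = -0.0510 × log₂(0.0510) - 0.9490 × log₂(0.9490)
H(p) = 0.2906
C = 1 - 0.2906 = 0.7094 bits/use
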